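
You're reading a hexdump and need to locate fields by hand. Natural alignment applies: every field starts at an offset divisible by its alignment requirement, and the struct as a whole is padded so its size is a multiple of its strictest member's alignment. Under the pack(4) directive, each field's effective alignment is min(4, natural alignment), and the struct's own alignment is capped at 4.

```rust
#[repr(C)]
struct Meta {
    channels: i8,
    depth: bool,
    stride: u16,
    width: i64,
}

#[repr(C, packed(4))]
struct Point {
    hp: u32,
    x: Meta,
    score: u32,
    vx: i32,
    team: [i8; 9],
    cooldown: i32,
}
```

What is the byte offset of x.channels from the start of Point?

Meta: channels at 0 (size 1, align 1) → ends 1; depth at 1 (size 1, align 1) → ends 2; stride at 2 (size 2, align 2) → ends 4; pad 4 to align 8 for width; width at 8 (size 8, align 8) → ends 16; total 16 bytes, alignment 8
hp at 0 (size 4, align 4) → ends 4
x at 4 (size 16, align 4) → ends 20
within Meta: channels at 0
4 + 0 = 4

4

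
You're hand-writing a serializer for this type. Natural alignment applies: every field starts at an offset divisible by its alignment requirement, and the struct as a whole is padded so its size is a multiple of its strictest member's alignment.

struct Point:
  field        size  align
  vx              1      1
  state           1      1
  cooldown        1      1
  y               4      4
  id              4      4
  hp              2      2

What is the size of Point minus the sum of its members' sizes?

3

vx at 0 (size 1, align 1) → ends 1
state at 1 (size 1, align 1) → ends 2
cooldown at 2 (size 1, align 1) → ends 3
pad 1 to align 4 for y
y at 4 (size 4, align 4) → ends 8
id at 8 (size 4, align 4) → ends 12
hp at 12 (size 2, align 2) → ends 14
tail pad 2 to reach multiple of 4
total 16 bytes, alignment 4
data bytes 13, size 16 → padding 3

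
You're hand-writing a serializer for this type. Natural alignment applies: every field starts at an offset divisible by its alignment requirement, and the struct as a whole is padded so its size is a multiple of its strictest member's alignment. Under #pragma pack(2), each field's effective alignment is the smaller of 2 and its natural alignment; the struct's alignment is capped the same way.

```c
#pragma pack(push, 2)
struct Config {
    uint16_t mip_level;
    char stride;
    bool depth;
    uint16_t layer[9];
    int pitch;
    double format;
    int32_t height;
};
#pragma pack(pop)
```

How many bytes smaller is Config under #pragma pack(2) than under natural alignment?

10

natural layout:
  mip_level at 0 (size 2, align 2) → ends 2
  stride at 2 (size 1, align 1) → ends 3
  depth at 3 (size 1, align 1) → ends 4
  layer at 4 (size 18, align 2) → ends 22
  pad 2 to align 4 for pitch
  pitch at 24 (size 4, align 4) → ends 28
  pad 4 to align 8 for format
  format at 32 (size 8, align 8) → ends 40
  height at 40 (size 4, align 4) → ends 44
  tail pad 4 to reach multiple of 8
  total 48 bytes, alignment 8
packed(2) layout:
  mip_level at 0 (size 2, align 2) → ends 2
  stride at 2 (size 1, align 1) → ends 3
  depth at 3 (size 1, align 1) → ends 4
  layer at 4 (size 18, align 2) → ends 22
  pitch at 22 (size 4, align 2) → ends 26
  format at 26 (size 8, align 2) → ends 34
  height at 34 (size 4, align 2) → ends 38
  total 38 bytes, alignment 2
48 − 38 = 10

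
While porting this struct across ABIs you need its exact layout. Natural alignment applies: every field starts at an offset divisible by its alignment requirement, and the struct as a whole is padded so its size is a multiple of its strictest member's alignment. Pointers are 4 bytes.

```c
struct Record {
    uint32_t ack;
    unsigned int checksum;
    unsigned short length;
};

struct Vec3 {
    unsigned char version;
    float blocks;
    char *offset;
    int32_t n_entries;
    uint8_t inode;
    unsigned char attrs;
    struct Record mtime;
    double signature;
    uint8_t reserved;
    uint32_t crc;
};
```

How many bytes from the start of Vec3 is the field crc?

Record: ack at 0 (size 4, align 4) → ends 4; checksum at 4 (size 4, align 4) → ends 8; length at 8 (size 2, align 2) → ends 10; tail pad 2 to reach multiple of 4; total 12 bytes, alignment 4
version at 0 (size 1, align 1) → ends 1
pad 3 to align 4 for blocks
blocks at 4 (size 4, align 4) → ends 8
offset at 8 (size 4, align 4) → ends 12
n_entries at 12 (size 4, align 4) → ends 16
inode at 16 (size 1, align 1) → ends 17
attrs at 17 (size 1, align 1) → ends 18
pad 2 to align 4 for mtime
mtime at 20 (size 12, align 4) → ends 32
signature at 32 (size 8, align 8) → ends 40
reserved at 40 (size 1, align 1) → ends 41
pad 3 to align 4 for crc
crc at 44 (size 4, align 4) → ends 48

44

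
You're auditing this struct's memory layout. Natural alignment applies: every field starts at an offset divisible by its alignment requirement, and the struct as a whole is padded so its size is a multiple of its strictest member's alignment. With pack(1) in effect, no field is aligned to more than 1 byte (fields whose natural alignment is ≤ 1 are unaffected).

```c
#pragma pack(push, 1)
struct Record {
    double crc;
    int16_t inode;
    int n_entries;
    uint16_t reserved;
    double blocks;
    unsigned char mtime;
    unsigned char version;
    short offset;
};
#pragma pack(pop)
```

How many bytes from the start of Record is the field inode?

@0: crc [8B, align 1] → 8
@8: inode [2B, align 1] → 10

8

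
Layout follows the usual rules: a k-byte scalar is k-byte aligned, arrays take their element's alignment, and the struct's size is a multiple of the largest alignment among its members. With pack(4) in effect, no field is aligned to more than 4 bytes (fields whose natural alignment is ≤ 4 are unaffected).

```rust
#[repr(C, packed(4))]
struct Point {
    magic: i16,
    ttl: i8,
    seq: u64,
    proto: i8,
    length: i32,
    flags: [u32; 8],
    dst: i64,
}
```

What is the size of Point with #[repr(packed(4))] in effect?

60

magic at 0 (size 2, align 2) → ends 2
ttl at 2 (size 1, align 1) → ends 3
pad 1 to align 4 for seq
seq at 4 (size 8, align 4) → ends 12
proto at 12 (size 1, align 1) → ends 13
pad 3 to align 4 for length
length at 16 (size 4, align 4) → ends 20
flags at 20 (size 32, align 4) → ends 52
dst at 52 (size 8, align 4) → ends 60
total 60 bytes, alignment 4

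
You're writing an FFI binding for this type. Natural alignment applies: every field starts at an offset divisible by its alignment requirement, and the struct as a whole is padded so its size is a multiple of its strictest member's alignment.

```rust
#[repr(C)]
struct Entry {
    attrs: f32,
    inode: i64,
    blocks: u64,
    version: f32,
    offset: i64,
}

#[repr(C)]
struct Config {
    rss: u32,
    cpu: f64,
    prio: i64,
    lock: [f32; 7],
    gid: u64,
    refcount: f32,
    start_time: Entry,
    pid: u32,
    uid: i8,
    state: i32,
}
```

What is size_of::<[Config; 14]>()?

Entry: @0: attrs [4B, align 4] → 4; +4 pad (align 8); @8: inode [8B, align 8] → 16; @16: blocks [8B, align 8] → 24; @24: version [4B, align 4] → 28; +4 pad (align 8); @32: offset [8B, align 8] → 40; size 40, align 8
@0: rss [4B, align 4] → 4
+4 pad (align 8)
@8: cpu [8B, align 8] → 16
@16: prio [8B, align 8] → 24
@24: lock [28B, align 4] → 52
+4 pad (align 8)
@56: gid [8B, align 8] → 64
@64: refcount [4B, align 4] → 68
+4 pad (align 8)
@72: start_time [40B, align 8] → 112
@112: pid [4B, align 4] → 116
@116: uid [1B, align 1] → 117
+3 pad (align 4)
@120: state [4B, align 4] → 124
+4 tail pad (align 8)
size 128, align 8
array of 14: 14 × 128 = 1792

1792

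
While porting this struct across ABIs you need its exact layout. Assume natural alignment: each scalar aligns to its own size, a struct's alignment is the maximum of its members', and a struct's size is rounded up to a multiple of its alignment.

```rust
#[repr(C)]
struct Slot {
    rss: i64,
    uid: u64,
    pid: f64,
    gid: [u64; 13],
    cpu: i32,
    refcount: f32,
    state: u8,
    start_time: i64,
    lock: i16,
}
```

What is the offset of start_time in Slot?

0..8  rss  (8B, 8-aligned)
8..16  uid  (8B, 8-aligned)
16..24  pid  (8B, 8-aligned)
24..128  gid  (104B, 8-aligned)
128..132  cpu  (4B, 4-aligned)
132..136  refcount  (4B, 4-aligned)
136..137  state  (1B, 1-aligned)
137..144  -- padding (7B)
144..152  start_time  (8B, 8-aligned)

144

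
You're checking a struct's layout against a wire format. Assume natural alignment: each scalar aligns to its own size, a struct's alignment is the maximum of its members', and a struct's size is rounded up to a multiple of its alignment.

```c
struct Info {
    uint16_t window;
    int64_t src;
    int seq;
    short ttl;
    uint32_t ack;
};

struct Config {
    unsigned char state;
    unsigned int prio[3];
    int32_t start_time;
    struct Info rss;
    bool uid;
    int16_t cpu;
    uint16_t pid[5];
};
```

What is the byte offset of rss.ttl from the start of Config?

44

Info: window at 0 (size 2, align 2) → ends 2; pad 6 to align 8 for src; src at 8 (size 8, align 8) → ends 16; seq at 16 (size 4, align 4) → ends 20; ttl at 20 (size 2, align 2) → ends 22; pad 2 to align 4 for ack; ack at 24 (size 4, align 4) → ends 28; tail pad 4 to reach multiple of 8; total 32 bytes, alignment 8
state at 0 (size 1, align 1) → ends 1
pad 3 to align 4 for prio
prio at 4 (size 12, align 4) → ends 16
start_time at 16 (size 4, align 4) → ends 20
pad 4 to align 8 for rss
rss at 24 (size 32, align 8) → ends 56
within Info: ttl at 20
24 + 20 = 44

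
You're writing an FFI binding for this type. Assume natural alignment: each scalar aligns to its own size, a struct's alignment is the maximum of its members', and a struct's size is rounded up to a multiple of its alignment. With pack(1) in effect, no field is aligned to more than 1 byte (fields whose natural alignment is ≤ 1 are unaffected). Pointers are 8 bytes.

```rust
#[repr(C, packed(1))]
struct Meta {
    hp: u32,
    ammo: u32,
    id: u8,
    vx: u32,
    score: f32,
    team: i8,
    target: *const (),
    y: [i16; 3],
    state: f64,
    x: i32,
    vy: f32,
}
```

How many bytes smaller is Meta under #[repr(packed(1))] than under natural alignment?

8

natural layout:
  @0: hp [4B, align 4] → 4
  @4: ammo [4B, align 4] → 8
  @8: id [1B, align 1] → 9
  +3 pad (align 4)
  @12: vx [4B, align 4] → 16
  @16: score [4B, align 4] → 20
  @20: team [1B, align 1] → 21
  +3 pad (align 8)
  @24: target [8B, align 8] → 32
  @32: y [6B, align 2] → 38
  +2 pad (align 8)
  @40: state [8B, align 8] → 48
  @48: x [4B, align 4] → 52
  @52: vy [4B, align 4] → 56
  size 56, align 8
packed(1) layout:
  @0: hp [4B, align 1] → 4
  @4: ammo [4B, align 1] → 8
  @8: id [1B, align 1] → 9
  @9: vx [4B, align 1] → 13
  @13: score [4B, align 1] → 17
  @17: team [1B, align 1] → 18
  @18: target [8B, align 1] → 26
  @26: y [6B, align 1] → 32
  @32: state [8B, align 1] → 40
  @40: x [4B, align 1] → 44
  @44: vy [4B, align 1] → 48
  size 48, align 1
56 − 48 = 8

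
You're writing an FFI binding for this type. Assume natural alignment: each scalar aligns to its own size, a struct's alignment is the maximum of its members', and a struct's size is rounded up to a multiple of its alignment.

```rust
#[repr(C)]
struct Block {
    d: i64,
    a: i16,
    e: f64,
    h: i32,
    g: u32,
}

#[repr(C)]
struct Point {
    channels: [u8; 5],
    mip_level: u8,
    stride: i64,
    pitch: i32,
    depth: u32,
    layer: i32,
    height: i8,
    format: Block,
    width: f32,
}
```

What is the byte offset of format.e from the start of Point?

Block: 0..8  d  (8B, 8-aligned); 8..10  a  (2B, 2-aligned); 10..16  -- padding (6B); 16..24  e  (8B, 8-aligned); 24..28  h  (4B, 4-aligned); 28..32  g  (4B, 4-aligned); sizeof = 32, alignof = 8
0..5  channels  (5B, 1-aligned)
5..6  mip_level  (1B, 1-aligned)
6..8  -- padding (2B)
8..16  stride  (8B, 8-aligned)
16..20  pitch  (4B, 4-aligned)
20..24  depth  (4B, 4-aligned)
24..28  layer  (4B, 4-aligned)
28..29  height  (1B, 1-aligned)
29..32  -- padding (3B)
32..64  format  (32B, 8-aligned)
within Block: e at 16
32 + 16 = 48

48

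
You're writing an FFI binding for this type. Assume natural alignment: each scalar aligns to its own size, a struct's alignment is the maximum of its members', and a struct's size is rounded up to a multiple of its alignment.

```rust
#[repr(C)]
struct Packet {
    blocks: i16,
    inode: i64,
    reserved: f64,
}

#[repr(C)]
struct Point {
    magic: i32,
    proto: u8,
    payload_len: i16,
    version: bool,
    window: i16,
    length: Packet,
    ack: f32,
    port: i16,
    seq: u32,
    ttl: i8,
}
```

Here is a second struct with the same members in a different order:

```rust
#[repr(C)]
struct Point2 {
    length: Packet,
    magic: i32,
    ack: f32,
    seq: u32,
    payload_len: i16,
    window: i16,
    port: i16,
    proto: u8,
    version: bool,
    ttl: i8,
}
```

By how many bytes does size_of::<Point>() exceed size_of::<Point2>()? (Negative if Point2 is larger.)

8

Packet: 0..2  blocks  (2B, 2-aligned); 2..8  -- padding (6B); 8..16  inode  (8B, 8-aligned); 16..24  reserved  (8B, 8-aligned); sizeof = 24, alignof = 8
0..4  magic  (4B, 4-aligned)
4..5  proto  (1B, 1-aligned)
5..6  -- padding (1B)
6..8  payload_len  (2B, 2-aligned)
8..9  version  (1B, 1-aligned)
9..10  -- padding (1B)
10..12  window  (2B, 2-aligned)
12..16  -- padding (4B)
16..40  length  (24B, 8-aligned)
40..44  ack  (4B, 4-aligned)
44..46  port  (2B, 2-aligned)
46..48  -- padding (2B)
48..52  seq  (4B, 4-aligned)
52..53  ttl  (1B, 1-aligned)
53..56  -- tail padding (3B)
sizeof = 56, alignof = 8
— Point2 —
0..24  length  (24B, 8-aligned)
24..28  magic  (4B, 4-aligned)
28..32  ack  (4B, 4-aligned)
32..36  seq  (4B, 4-aligned)
36..38  payload_len  (2B, 2-aligned)
38..40  window  (2B, 2-aligned)
40..42  port  (2B, 2-aligned)
42..43  proto  (1B, 1-aligned)
43..44  version  (1B, 1-aligned)
44..45  ttl  (1B, 1-aligned)
45..48  -- tail padding (3B)
sizeof = 48, alignof = 8
56 − 48 = 8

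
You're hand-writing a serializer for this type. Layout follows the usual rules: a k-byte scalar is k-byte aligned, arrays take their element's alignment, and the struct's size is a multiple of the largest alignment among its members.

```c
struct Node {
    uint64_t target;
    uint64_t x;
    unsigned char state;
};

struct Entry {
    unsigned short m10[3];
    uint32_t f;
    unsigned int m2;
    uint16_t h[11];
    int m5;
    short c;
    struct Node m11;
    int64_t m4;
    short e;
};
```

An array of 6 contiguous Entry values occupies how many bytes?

528

Node: target at 0 (size 8, align 8) → ends 8; x at 8 (size 8, align 8) → ends 16; state at 16 (size 1, align 1) → ends 17; tail pad 7 to reach multiple of 8; total 24 bytes, alignment 8
m10 at 0 (size 6, align 2) → ends 6
pad 2 to align 4 for f
f at 8 (size 4, align 4) → ends 12
m2 at 12 (size 4, align 4) → ends 16
h at 16 (size 22, align 2) → ends 38
pad 2 to align 4 for m5
m5 at 40 (size 4, align 4) → ends 44
c at 44 (size 2, align 2) → ends 46
pad 2 to align 8 for m11
m11 at 48 (size 24, align 8) → ends 72
m4 at 72 (size 8, align 8) → ends 80
e at 80 (size 2, align 2) → ends 82
tail pad 6 to reach multiple of 8
total 88 bytes, alignment 8
array of 6: 6 × 88 = 528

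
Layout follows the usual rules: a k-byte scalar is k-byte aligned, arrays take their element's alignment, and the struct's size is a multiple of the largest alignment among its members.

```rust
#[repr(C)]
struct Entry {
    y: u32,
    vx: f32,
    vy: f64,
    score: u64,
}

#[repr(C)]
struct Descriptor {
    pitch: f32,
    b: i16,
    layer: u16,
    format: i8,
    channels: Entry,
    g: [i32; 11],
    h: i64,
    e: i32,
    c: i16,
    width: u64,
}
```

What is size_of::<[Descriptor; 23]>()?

Entry: y at 0 (size 4, align 4) → ends 4; vx at 4 (size 4, align 4) → ends 8; vy at 8 (size 8, align 8) → ends 16; score at 16 (size 8, align 8) → ends 24; total 24 bytes, alignment 8
pitch at 0 (size 4, align 4) → ends 4
b at 4 (size 2, align 2) → ends 6
layer at 6 (size 2, align 2) → ends 8
format at 8 (size 1, align 1) → ends 9
pad 7 to align 8 for channels
channels at 16 (size 24, align 8) → ends 40
g at 40 (size 44, align 4) → ends 84
pad 4 to align 8 for h
h at 88 (size 8, align 8) → ends 96
e at 96 (size 4, align 4) → ends 100
c at 100 (size 2, align 2) → ends 102
pad 2 to align 8 for width
width at 104 (size 8, align 8) → ends 112
total 112 bytes, alignment 8
array of 23: 23 × 112 = 2576

2576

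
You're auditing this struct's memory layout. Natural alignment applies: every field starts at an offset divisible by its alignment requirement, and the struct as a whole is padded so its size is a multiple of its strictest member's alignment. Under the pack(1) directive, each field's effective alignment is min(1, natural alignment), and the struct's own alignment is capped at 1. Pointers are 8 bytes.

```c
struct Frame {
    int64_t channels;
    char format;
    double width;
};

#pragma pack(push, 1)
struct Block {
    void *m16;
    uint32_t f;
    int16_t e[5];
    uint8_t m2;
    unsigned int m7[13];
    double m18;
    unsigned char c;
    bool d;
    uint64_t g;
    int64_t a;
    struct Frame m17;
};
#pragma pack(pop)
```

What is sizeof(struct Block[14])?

Frame: @0: channels [8B, align 8] → 8; @8: format [1B, align 1] → 9; +7 pad (align 8); @16: width [8B, align 8] → 24; size 24, align 8
@0: m16 [8B, align 1] → 8
@8: f [4B, align 1] → 12
@12: e [10B, align 1] → 22
@22: m2 [1B, align 1] → 23
@23: m7 [52B, align 1] → 75
@75: m18 [8B, align 1] → 83
@83: c [1B, align 1] → 84
@84: d [1B, align 1] → 85
@85: g [8B, align 1] → 93
@93: a [8B, align 1] → 101
@101: m17 [24B, align 1] → 125
size 125, align 1
array of 14: 14 × 125 = 1750

1750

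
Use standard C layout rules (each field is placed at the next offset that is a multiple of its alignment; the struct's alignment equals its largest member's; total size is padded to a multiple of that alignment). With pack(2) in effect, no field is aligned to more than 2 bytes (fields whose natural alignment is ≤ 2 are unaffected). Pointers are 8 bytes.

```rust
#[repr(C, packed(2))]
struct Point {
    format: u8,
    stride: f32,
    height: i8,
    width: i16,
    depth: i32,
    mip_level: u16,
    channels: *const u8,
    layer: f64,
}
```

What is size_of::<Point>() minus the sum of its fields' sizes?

2

@0: format [1B, align 1] → 1
+1 pad (align 2)
@2: stride [4B, align 2] → 6
@6: height [1B, align 1] → 7
+1 pad (align 2)
@8: width [2B, align 2] → 10
@10: depth [4B, align 2] → 14
@14: mip_level [2B, align 2] → 16
@16: channels [8B, align 2] → 24
@24: layer [8B, align 2] → 32
size 32, align 2
data bytes 30, size 32 → padding 2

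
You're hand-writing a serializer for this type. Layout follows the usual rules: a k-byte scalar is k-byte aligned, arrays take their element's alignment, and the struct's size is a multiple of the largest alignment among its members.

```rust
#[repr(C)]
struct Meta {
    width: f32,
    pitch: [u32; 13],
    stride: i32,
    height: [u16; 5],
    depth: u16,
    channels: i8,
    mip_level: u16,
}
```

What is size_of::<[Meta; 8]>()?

608

width at 0 (size 4, align 4) → ends 4
pitch at 4 (size 52, align 4) → ends 56
stride at 56 (size 4, align 4) → ends 60
height at 60 (size 10, align 2) → ends 70
depth at 70 (size 2, align 2) → ends 72
channels at 72 (size 1, align 1) → ends 73
pad 1 to align 2 for mip_level
mip_level at 74 (size 2, align 2) → ends 76
total 76 bytes, alignment 4
array of 8: 8 × 76 = 608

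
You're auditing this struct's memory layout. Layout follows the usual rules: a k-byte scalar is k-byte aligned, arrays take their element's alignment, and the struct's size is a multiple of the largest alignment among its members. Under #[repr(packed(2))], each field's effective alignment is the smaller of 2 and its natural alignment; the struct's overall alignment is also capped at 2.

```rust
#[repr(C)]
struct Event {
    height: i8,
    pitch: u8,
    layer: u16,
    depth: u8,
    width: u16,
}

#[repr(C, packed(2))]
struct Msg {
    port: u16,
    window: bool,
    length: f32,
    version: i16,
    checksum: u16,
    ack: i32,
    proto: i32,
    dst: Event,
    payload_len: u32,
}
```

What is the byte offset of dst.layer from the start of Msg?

22

Event: height at 0 (size 1, align 1) → ends 1; pitch at 1 (size 1, align 1) → ends 2; layer at 2 (size 2, align 2) → ends 4; depth at 4 (size 1, align 1) → ends 5; pad 1 to align 2 for width; width at 6 (size 2, align 2) → ends 8; total 8 bytes, alignment 2
port at 0 (size 2, align 2) → ends 2
window at 2 (size 1, align 1) → ends 3
pad 1 to align 2 for length
length at 4 (size 4, align 2) → ends 8
version at 8 (size 2, align 2) → ends 10
checksum at 10 (size 2, align 2) → ends 12
ack at 12 (size 4, align 2) → ends 16
proto at 16 (size 4, align 2) → ends 20
dst at 20 (size 8, align 2) → ends 28
within Event: layer at 2
20 + 2 = 22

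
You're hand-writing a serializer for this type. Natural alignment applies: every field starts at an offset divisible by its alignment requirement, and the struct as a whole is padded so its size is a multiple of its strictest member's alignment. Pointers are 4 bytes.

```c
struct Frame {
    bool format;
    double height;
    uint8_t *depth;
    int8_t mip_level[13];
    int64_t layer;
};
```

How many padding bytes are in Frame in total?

14

0..1  format  (1B, 1-aligned)
1..8  -- padding (7B)
8..16  height  (8B, 8-aligned)
16..20  depth  (4B, 4-aligned)
20..33  mip_level  (13B, 1-aligned)
33..40  -- padding (7B)
40..48  layer  (8B, 8-aligned)
sizeof = 48, alignof = 8
data bytes 34, size 48 → padding 14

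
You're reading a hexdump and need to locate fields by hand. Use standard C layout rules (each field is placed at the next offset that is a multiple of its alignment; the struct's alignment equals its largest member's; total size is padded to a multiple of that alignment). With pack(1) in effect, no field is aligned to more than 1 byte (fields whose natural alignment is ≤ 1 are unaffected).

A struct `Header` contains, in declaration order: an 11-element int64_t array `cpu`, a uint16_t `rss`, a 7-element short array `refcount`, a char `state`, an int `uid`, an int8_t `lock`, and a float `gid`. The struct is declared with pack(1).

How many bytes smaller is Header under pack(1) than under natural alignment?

6

natural layout:
  cpu at 0 (size 88, align 8) → ends 88
  rss at 88 (size 2, align 2) → ends 90
  refcount at 90 (size 14, align 2) → ends 104
  state at 104 (size 1, align 1) → ends 105
  pad 3 to align 4 for uid
  uid at 108 (size 4, align 4) → ends 112
  lock at 112 (size 1, align 1) → ends 113
  pad 3 to align 4 for gid
  gid at 116 (size 4, align 4) → ends 120
  total 120 bytes, alignment 8
packed(1) layout:
  cpu at 0 (size 88, align 1) → ends 88
  rss at 88 (size 2, align 1) → ends 90
  refcount at 90 (size 14, align 1) → ends 104
  state at 104 (size 1, align 1) → ends 105
  uid at 105 (size 4, align 1) → ends 109
  lock at 109 (size 1, align 1) → ends 110
  gid at 110 (size 4, align 1) → ends 114
  total 114 bytes, alignment 1
120 − 114 = 6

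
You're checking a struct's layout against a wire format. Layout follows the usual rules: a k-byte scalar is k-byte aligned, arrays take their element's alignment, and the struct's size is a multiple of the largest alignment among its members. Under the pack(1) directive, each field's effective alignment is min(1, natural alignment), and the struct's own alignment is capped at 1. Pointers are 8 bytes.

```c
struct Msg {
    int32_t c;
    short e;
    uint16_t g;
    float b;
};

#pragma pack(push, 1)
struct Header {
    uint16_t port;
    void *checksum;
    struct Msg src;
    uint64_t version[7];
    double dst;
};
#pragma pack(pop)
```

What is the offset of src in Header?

10

Msg: @0: c [4B, align 4] → 4; @4: e [2B, align 2] → 6; @6: g [2B, align 2] → 8; @8: b [4B, align 4] → 12; size 12, align 4
@0: port [2B, align 1] → 2
@2: checksum [8B, align 1] → 10
@10: src [12B, align 1] → 22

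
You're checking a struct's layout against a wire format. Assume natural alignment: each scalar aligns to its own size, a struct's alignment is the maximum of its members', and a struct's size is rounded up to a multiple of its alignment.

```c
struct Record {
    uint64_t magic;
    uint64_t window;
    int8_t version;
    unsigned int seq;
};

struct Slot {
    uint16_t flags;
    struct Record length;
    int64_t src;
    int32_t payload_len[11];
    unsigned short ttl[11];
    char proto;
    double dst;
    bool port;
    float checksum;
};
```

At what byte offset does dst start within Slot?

Record: magic at 0 (size 8, align 8) → ends 8; window at 8 (size 8, align 8) → ends 16; version at 16 (size 1, align 1) → ends 17; pad 3 to align 4 for seq; seq at 20 (size 4, align 4) → ends 24; total 24 bytes, alignment 8
flags at 0 (size 2, align 2) → ends 2
pad 6 to align 8 for length
length at 8 (size 24, align 8) → ends 32
src at 32 (size 8, align 8) → ends 40
payload_len at 40 (size 44, align 4) → ends 84
ttl at 84 (size 22, align 2) → ends 106
proto at 106 (size 1, align 1) → ends 107
pad 5 to align 8 for dst
dst at 112 (size 8, align 8) → ends 120

112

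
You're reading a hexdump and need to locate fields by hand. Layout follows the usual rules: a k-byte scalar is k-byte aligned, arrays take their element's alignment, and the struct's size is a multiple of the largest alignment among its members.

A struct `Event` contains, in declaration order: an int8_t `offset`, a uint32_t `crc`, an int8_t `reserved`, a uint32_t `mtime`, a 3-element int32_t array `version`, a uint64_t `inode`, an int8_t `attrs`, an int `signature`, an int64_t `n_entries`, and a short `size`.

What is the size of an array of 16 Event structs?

1024

@0: offset [1B, align 1] → 1
+3 pad (align 4)
@4: crc [4B, align 4] → 8
@8: reserved [1B, align 1] → 9
+3 pad (align 4)
@12: mtime [4B, align 4] → 16
@16: version [12B, align 4] → 28
+4 pad (align 8)
@32: inode [8B, align 8] → 40
@40: attrs [1B, align 1] → 41
+3 pad (align 4)
@44: signature [4B, align 4] → 48
@48: n_entries [8B, align 8] → 56
@56: size [2B, align 2] → 58
+6 tail pad (align 8)
size 64, align 8
array of 16: 16 × 64 = 1024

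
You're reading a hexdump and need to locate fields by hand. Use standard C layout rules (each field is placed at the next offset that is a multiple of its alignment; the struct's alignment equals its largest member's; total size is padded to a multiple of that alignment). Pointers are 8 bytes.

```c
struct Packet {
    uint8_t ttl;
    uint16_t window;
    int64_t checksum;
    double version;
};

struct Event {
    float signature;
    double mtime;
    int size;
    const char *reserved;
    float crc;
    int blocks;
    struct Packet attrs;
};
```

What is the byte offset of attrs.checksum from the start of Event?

48

Packet: ttl at 0 (size 1, align 1) → ends 1; pad 1 to align 2 for window; window at 2 (size 2, align 2) → ends 4; pad 4 to align 8 for checksum; checksum at 8 (size 8, align 8) → ends 16; version at 16 (size 8, align 8) → ends 24; total 24 bytes, alignment 8
signature at 0 (size 4, align 4) → ends 4
pad 4 to align 8 for mtime
mtime at 8 (size 8, align 8) → ends 16
size at 16 (size 4, align 4) → ends 20
pad 4 to align 8 for reserved
reserved at 24 (size 8, align 8) → ends 32
crc at 32 (size 4, align 4) → ends 36
blocks at 36 (size 4, align 4) → ends 40
attrs at 40 (size 24, align 8) → ends 64
within Packet: checksum at 8
40 + 8 = 48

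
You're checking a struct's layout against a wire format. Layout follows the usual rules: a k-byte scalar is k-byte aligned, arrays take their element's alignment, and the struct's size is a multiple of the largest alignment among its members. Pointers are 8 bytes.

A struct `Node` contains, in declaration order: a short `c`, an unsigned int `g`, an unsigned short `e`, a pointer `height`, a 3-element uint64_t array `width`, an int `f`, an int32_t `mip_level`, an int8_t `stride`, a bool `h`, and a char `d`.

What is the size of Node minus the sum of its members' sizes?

0..2  c  (2B, 2-aligned)
2..4  -- padding (2B)
4..8  g  (4B, 4-aligned)
8..10  e  (2B, 2-aligned)
10..16  -- padding (6B)
16..24  height  (8B, 8-aligned)
24..48  width  (24B, 8-aligned)
48..52  f  (4B, 4-aligned)
52..56  mip_level  (4B, 4-aligned)
56..57  stride  (1B, 1-aligned)
57..58  h  (1B, 1-aligned)
58..59  d  (1B, 1-aligned)
59..64  -- tail padding (5B)
sizeof = 64, alignof = 8
data bytes 51, size 64 → padding 13

13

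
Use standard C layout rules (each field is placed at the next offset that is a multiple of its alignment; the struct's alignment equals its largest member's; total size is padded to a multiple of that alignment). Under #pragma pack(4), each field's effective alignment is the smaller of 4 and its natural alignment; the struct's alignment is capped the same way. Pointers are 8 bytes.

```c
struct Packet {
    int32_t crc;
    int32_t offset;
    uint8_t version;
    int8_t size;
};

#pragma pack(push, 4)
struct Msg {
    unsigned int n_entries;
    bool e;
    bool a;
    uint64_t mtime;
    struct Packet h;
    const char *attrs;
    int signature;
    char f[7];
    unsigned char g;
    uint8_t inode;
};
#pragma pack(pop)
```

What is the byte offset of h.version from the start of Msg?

24

Packet: @0: crc [4B, align 4] → 4; @4: offset [4B, align 4] → 8; @8: version [1B, align 1] → 9; @9: size [1B, align 1] → 10; +2 tail pad (align 4); size 12, align 4
@0: n_entries [4B, align 4] → 4
@4: e [1B, align 1] → 5
@5: a [1B, align 1] → 6
+2 pad (align 4)
@8: mtime [8B, align 4] → 16
@16: h [12B, align 4] → 28
within Packet: version at 8
16 + 8 = 24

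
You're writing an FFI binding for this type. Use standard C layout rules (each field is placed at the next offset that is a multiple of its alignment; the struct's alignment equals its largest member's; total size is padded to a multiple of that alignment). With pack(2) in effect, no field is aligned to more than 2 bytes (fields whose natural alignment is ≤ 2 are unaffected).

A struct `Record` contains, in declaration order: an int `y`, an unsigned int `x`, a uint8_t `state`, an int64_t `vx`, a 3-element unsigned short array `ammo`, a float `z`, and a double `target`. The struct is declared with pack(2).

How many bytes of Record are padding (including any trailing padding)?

0..4  y  (4B, 2-aligned)
4..8  x  (4B, 2-aligned)
8..9  state  (1B, 1-aligned)
9..10  -- padding (1B)
10..18  vx  (8B, 2-aligned)
18..24  ammo  (6B, 2-aligned)
24..28  z  (4B, 2-aligned)
28..36  target  (8B, 2-aligned)
sizeof = 36, alignof = 2
data bytes 35, size 36 → padding 1

1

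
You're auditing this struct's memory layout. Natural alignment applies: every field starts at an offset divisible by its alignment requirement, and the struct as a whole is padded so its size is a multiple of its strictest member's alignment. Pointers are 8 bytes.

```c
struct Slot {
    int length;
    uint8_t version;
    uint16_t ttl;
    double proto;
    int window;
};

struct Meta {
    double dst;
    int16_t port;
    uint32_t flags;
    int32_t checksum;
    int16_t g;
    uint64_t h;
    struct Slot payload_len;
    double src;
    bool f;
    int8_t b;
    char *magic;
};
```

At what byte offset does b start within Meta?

Slot: @0: length [4B, align 4] → 4; @4: version [1B, align 1] → 5; +1 pad (align 2); @6: ttl [2B, align 2] → 8; @8: proto [8B, align 8] → 16; @16: window [4B, align 4] → 20; +4 tail pad (align 8); size 24, align 8
@0: dst [8B, align 8] → 8
@8: port [2B, align 2] → 10
+2 pad (align 4)
@12: flags [4B, align 4] → 16
@16: checksum [4B, align 4] → 20
@20: g [2B, align 2] → 22
+2 pad (align 8)
@24: h [8B, align 8] → 32
@32: payload_len [24B, align 8] → 56
@56: src [8B, align 8] → 64
@64: f [1B, align 1] → 65
@65: b [1B, align 1] → 66

65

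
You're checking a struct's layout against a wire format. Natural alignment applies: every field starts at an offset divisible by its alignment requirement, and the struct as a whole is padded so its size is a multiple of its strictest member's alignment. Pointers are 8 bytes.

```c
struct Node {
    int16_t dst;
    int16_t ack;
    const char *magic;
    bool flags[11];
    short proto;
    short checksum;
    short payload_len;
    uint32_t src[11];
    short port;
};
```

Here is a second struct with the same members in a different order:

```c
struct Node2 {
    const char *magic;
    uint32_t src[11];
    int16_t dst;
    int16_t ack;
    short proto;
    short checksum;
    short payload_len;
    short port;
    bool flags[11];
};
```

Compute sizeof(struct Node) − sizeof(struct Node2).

dst at 0 (size 2, align 2) → ends 2
ack at 2 (size 2, align 2) → ends 4
pad 4 to align 8 for magic
magic at 8 (size 8, align 8) → ends 16
flags at 16 (size 11, align 1) → ends 27
pad 1 to align 2 for proto
proto at 28 (size 2, align 2) → ends 30
checksum at 30 (size 2, align 2) → ends 32
payload_len at 32 (size 2, align 2) → ends 34
pad 2 to align 4 for src
src at 36 (size 44, align 4) → ends 80
port at 80 (size 2, align 2) → ends 82
tail pad 6 to reach multiple of 8
total 88 bytes, alignment 8
— Node2 —
magic at 0 (size 8, align 8) → ends 8
src at 8 (size 44, align 4) → ends 52
dst at 52 (size 2, align 2) → ends 54
ack at 54 (size 2, align 2) → ends 56
proto at 56 (size 2, align 2) → ends 58
checksum at 58 (size 2, align 2) → ends 60
payload_len at 60 (size 2, align 2) → ends 62
port at 62 (size 2, align 2) → ends 64
flags at 64 (size 11, align 1) → ends 75
tail pad 5 to reach multiple of 8
total 80 bytes, alignment 8
88 − 80 = 8

8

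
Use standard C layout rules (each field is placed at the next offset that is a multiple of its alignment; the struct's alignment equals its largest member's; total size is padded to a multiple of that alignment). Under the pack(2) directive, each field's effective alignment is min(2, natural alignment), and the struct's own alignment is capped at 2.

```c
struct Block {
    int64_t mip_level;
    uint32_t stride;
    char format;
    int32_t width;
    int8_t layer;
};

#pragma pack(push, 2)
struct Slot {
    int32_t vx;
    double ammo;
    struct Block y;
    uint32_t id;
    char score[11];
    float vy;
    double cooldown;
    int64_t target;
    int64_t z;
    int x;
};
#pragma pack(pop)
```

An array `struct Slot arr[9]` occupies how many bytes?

Block: mip_level at 0 (size 8, align 8) → ends 8; stride at 8 (size 4, align 4) → ends 12; format at 12 (size 1, align 1) → ends 13; pad 3 to align 4 for width; width at 16 (size 4, align 4) → ends 20; layer at 20 (size 1, align 1) → ends 21; tail pad 3 to reach multiple of 8; total 24 bytes, alignment 8
vx at 0 (size 4, align 2) → ends 4
ammo at 4 (size 8, align 2) → ends 12
y at 12 (size 24, align 2) → ends 36
id at 36 (size 4, align 2) → ends 40
score at 40 (size 11, align 1) → ends 51
pad 1 to align 2 for vy
vy at 52 (size 4, align 2) → ends 56
cooldown at 56 (size 8, align 2) → ends 64
target at 64 (size 8, align 2) → ends 72
z at 72 (size 8, align 2) → ends 80
x at 80 (size 4, align 2) → ends 84
total 84 bytes, alignment 2
array of 9: 9 × 84 = 756

756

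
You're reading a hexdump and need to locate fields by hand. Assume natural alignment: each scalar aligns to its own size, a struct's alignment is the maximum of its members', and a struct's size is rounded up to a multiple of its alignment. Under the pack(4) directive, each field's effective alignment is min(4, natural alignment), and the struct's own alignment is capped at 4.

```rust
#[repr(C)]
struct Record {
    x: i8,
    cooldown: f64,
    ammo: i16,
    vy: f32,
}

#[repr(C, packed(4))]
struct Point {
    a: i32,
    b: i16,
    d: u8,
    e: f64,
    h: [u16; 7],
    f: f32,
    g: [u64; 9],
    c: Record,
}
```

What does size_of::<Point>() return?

Record: 0..1  x  (1B, 1-aligned); 1..8  -- padding (7B); 8..16  cooldown  (8B, 8-aligned); 16..18  ammo  (2B, 2-aligned); 18..20  -- padding (2B); 20..24  vy  (4B, 4-aligned); sizeof = 24, alignof = 8
0..4  a  (4B, 4-aligned)
4..6  b  (2B, 2-aligned)
6..7  d  (1B, 1-aligned)
7..8  -- padding (1B)
8..16  e  (8B, 4-aligned)
16..30  h  (14B, 2-aligned)
30..32  -- padding (2B)
32..36  f  (4B, 4-aligned)
36..108  g  (72B, 4-aligned)
108..132  c  (24B, 4-aligned)
sizeof = 132, alignof = 4

132 bytes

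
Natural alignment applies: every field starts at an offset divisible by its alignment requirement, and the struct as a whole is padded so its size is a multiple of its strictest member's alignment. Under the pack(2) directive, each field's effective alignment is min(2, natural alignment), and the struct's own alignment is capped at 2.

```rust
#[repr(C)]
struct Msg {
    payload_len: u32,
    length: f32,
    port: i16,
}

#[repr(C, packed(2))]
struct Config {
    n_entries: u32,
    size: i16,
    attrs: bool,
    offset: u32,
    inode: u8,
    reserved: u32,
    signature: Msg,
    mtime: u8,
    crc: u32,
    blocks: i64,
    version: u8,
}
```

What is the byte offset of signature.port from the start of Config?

Msg: payload_len at 0 (size 4, align 4) → ends 4; length at 4 (size 4, align 4) → ends 8; port at 8 (size 2, align 2) → ends 10; tail pad 2 to reach multiple of 4; total 12 bytes, alignment 4
n_entries at 0 (size 4, align 2) → ends 4
size at 4 (size 2, align 2) → ends 6
attrs at 6 (size 1, align 1) → ends 7
pad 1 to align 2 for offset
offset at 8 (size 4, align 2) → ends 12
inode at 12 (size 1, align 1) → ends 13
pad 1 to align 2 for reserved
reserved at 14 (size 4, align 2) → ends 18
signature at 18 (size 12, align 2) → ends 30
within Msg: port at 8
18 + 8 = 26

26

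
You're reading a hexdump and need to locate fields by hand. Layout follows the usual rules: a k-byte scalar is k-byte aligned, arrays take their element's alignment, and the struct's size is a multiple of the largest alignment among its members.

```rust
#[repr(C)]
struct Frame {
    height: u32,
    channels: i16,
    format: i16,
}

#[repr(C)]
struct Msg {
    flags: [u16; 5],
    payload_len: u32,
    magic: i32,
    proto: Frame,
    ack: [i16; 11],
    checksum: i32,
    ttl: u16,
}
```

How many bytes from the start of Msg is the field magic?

Frame: height at 0 (size 4, align 4) → ends 4; channels at 4 (size 2, align 2) → ends 6; format at 6 (size 2, align 2) → ends 8; total 8 bytes, alignment 4
flags at 0 (size 10, align 2) → ends 10
pad 2 to align 4 for payload_len
payload_len at 12 (size 4, align 4) → ends 16
magic at 16 (size 4, align 4) → ends 20

16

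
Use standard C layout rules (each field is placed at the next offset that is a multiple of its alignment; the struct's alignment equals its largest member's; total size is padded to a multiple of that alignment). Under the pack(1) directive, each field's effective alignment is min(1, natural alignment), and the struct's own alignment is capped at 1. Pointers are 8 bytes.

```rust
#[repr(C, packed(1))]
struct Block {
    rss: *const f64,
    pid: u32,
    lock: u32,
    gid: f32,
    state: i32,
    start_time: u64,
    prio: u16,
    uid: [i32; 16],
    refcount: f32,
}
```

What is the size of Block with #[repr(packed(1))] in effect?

@0: rss [8B, align 1] → 8
@8: pid [4B, align 1] → 12
@12: lock [4B, align 1] → 16
@16: gid [4B, align 1] → 20
@20: state [4B, align 1] → 24
@24: start_time [8B, align 1] → 32
@32: prio [2B, align 1] → 34
@34: uid [64B, align 1] → 98
@98: refcount [4B, align 1] → 102
size 102, align 1

102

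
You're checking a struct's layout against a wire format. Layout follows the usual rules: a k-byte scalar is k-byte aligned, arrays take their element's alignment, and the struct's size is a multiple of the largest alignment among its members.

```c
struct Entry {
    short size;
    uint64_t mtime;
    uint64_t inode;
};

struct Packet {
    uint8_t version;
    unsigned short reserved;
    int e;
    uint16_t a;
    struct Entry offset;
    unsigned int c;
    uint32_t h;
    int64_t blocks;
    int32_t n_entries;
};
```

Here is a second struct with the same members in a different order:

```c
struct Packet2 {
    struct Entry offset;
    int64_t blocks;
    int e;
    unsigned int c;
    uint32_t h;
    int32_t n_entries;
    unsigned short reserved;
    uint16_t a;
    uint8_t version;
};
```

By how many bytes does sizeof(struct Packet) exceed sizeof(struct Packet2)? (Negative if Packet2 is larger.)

Entry: 0..2  size  (2B, 2-aligned); 2..8  -- padding (6B); 8..16  mtime  (8B, 8-aligned); 16..24  inode  (8B, 8-aligned); sizeof = 24, alignof = 8
0..1  version  (1B, 1-aligned)
1..2  -- padding (1B)
2..4  reserved  (2B, 2-aligned)
4..8  e  (4B, 4-aligned)
8..10  a  (2B, 2-aligned)
10..16  -- padding (6B)
16..40  offset  (24B, 8-aligned)
40..44  c  (4B, 4-aligned)
44..48  h  (4B, 4-aligned)
48..56  blocks  (8B, 8-aligned)
56..60  n_entries  (4B, 4-aligned)
60..64  -- tail padding (4B)
sizeof = 64, alignof = 8
— Packet2 —
0..24  offset  (24B, 8-aligned)
24..32  blocks  (8B, 8-aligned)
32..36  e  (4B, 4-aligned)
36..40  c  (4B, 4-aligned)
40..44  h  (4B, 4-aligned)
44..48  n_entries  (4B, 4-aligned)
48..50  reserved  (2B, 2-aligned)
50..52  a  (2B, 2-aligned)
52..53  version  (1B, 1-aligned)
53..56  -- tail padding (3B)
sizeof = 56, alignof = 8
64 − 56 = 8

8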